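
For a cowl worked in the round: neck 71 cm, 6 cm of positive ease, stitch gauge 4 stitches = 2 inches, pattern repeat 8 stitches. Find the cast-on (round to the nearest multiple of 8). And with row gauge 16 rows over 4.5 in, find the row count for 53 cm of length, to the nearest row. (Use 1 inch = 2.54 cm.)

Finished = 71 + 6 = 77 cm.
77 cm × 1/2.54 = 30.31 inches.
4/2 = 2 sts per in; 30.31 × 2 = 60.63 sts.
Nearest multiple of 8 → 64.
53 cm = 20.87 inches; × 3.556 = 74.19 → 74 rows.

Cast on 64 stitches; work 74 rows.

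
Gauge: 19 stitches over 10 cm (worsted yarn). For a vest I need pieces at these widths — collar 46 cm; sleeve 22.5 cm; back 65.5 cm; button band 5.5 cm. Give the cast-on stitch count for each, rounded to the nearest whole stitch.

collar 87; sleeve 43; back 124; button band 10.

Rate = 19/10 = 1.9 sts per cm.
collar: 46 × 1.9 = 87.40 → 87.
sleeve: 22.5 × 1.9 = 42.75 → 43.
back: 65.5 × 1.9 = 124.45 → 124.
button band: 5.5 × 1.9 = 10.45 → 10.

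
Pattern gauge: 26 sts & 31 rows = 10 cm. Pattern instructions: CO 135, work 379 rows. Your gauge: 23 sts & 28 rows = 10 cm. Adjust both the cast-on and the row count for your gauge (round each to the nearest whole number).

Stitches: 135 × 23/26 = 119.42 → 119.
Rows: 379 × 28/31 = 342.32 → 342.

Cast on 119 stitches; work 342 rows.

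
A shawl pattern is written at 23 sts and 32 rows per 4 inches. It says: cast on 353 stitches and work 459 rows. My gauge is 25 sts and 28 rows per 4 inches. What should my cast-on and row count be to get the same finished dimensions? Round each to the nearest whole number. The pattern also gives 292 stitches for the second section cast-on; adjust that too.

Stitches: 353 × 25/23 = 383.70 → 384.
Rows: 459 × 28/32 = 401.62 → 402.
second section cast-on: 292 × 25/23 = 317.39 → 317.

Cast on 384 stitches; work 402 rows; second section cast-on 317 stitches.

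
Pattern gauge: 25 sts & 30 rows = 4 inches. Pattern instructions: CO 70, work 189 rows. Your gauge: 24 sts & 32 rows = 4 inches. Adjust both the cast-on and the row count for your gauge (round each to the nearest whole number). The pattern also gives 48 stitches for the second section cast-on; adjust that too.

Stitches: 70 × 24/25 = 67.20 → 67.
Rows: 189 × 32/30 = 201.60 → 202.
second section cast-on: 48 × 24/25 = 46.08 → 46.

Cast on 67 stitches; work 202 rows; second section cast-on 46 stitches.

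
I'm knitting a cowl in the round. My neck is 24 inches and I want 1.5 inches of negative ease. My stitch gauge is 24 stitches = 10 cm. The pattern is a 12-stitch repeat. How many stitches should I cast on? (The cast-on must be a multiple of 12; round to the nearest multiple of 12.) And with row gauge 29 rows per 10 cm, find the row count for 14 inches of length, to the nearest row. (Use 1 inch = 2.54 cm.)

Finished = 24 − 1.5 = 22.5 inches.
22.5 inches × 2.54 = 57.15 cm.
24/10 = 2.4 sts per cm; 57.15 × 2.4 = 137.16 sts.
Nearest multiple of 12 → 132.
14 inches = 35.56 cm; × 2.9 = 103.12 → 103 rows.

Cast on 132 stitches; work 103 rows.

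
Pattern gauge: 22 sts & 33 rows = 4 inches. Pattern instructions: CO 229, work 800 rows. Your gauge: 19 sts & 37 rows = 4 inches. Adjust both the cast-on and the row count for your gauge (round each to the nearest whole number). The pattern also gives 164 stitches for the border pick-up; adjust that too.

Stitches: 229 × 19/22 = 197.77 → 198.
Rows: 800 × 37/33 = 896.97 → 897.
border pick-up: 164 × 19/22 = 141.64 → 142.

Cast on 198 stitches; work 897 rows; border pick-up 142 stitches.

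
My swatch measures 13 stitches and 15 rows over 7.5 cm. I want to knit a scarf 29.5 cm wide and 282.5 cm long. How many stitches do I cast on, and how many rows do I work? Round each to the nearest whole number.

Stitch gauge = 13/7.5 = 1.733 sts/cm; 29.5 × 1.733 = 51.13 → 51 sts.
Row gauge = 15/7.5 = 2 rows/cm; 282.5 × 2 = 565.00 → 565 rows.

Cast on 51 stitches and work 565 rows.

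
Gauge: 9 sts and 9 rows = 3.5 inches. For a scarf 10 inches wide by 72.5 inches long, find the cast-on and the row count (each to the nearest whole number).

Stitch gauge = 9/3.5 = 2.571 sts/in; 10 × 2.571 = 25.71 → 26 sts.
Row gauge = 9/3.5 = 2.571 rows/in; 72.5 × 2.571 = 186.43 → 186 rows.

Cast on 26 stitches and work 186 rows.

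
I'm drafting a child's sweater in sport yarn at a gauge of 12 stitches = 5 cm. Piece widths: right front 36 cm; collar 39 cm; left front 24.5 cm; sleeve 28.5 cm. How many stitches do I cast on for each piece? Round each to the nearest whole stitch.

Rate = 12/5 = 2.4 sts per cm.
right front: 36 × 2.4 = 86.40 → 86.
collar: 39 × 2.4 = 93.60 → 94.
left front: 24.5 × 2.4 = 58.80 → 59.
sleeve: 28.5 × 2.4 = 68.40 → 68.

right front 86; collar 94; left front 59; sleeve 68.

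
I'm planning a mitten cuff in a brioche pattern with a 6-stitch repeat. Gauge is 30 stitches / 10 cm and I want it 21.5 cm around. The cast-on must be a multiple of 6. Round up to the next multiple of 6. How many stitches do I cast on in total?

30 / 10 = 3 sts per cm.
21.5 × 3 = 64.50 sts.
Next multiple of 6: 66.

Cast on 66 stitches.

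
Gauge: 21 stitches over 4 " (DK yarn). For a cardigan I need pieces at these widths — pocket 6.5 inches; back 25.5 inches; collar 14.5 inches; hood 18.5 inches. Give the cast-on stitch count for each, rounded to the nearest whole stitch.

pocket 34; back 134; collar 76; hood 97.

Rate = 21/4 = 5.25 sts per in.
pocket: 6.5 × 5.25 = 34.12 → 34.
back: 25.5 × 5.25 = 133.88 → 134.
collar: 14.5 × 5.25 = 76.12 → 76.
hood: 18.5 × 5.25 = 97.12 → 97.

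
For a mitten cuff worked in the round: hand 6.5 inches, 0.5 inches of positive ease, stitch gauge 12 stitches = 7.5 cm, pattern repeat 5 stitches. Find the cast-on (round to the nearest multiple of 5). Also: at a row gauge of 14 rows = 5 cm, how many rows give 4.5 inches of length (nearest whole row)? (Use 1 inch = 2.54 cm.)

Finished = 6.5 + 0.5 = 7 inches.
7 inches × 2.54 = 17.78 cm.
12/7.5 = 1.6 sts per cm; 17.78 × 1.6 = 28.45 sts.
Nearest multiple of 5 → 30.
4.5 inches = 11.43 cm; × 2.8 = 32.00 → 32 rows.

Cast on 30 stitches; work 32 rows.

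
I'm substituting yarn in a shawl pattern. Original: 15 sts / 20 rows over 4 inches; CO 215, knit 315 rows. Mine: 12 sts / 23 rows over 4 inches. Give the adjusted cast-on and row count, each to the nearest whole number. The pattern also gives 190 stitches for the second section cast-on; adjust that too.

Stitches: 215 × 12/15 = 172.00 → 172.
Rows: 315 × 23/20 = 362.25 → 362.
second section cast-on: 190 × 12/15 = 152.00 → 152.

Cast on 172 stitches; work 362 rows; second section cast-on 152 stitches.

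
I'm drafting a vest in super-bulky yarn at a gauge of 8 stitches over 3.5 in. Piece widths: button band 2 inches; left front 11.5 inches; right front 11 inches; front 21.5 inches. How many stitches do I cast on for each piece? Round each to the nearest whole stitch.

Rate = 8/3.5 = 2.286 sts per in.
button band: 2 × 2.286 = 4.57 → 5.
left front: 11.5 × 2.286 = 26.29 → 26.
right front: 11 × 2.286 = 25.14 → 25.
front: 21.5 × 2.286 = 49.14 → 49.

button band 5; left front 26; right front 25; front 49.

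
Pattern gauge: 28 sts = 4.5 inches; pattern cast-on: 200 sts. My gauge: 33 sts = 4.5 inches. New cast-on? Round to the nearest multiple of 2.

Scale factor = 33 / 28 = 1.179.
200 × 33 / 28 = 235.71 sts.
→ 236 sts.

CO 236 sts.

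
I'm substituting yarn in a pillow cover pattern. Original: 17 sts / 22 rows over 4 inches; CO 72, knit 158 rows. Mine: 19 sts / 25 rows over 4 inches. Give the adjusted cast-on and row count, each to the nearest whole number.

Stitches: 72 × 19/17 = 80.47 → 80.
Rows: 158 × 25/22 = 179.55 → 180.

Cast on 80 stitches; work 180 rows.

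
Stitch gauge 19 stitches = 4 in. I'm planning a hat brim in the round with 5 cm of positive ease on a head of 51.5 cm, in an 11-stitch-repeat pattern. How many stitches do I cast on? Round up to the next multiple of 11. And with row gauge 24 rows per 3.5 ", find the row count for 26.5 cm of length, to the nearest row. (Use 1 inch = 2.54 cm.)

Finished = 51.5 + 5 = 56.5 cm.
56.5 cm × 1/2.54 = 22.24 inches.
19/4 = 4.75 sts per in; 22.24 × 4.75 = 105.66 sts.
Next multiple of 11 → 110.
26.5 cm = 10.43 inches; × 6.857 = 71.54 → 72 rows.

Cast on 110 stitches; work 72 rows.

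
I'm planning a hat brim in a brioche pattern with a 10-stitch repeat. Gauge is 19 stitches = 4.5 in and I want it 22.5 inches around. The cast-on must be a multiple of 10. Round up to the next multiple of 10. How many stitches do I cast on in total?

19 / 4.5 = 4.222 sts per inch.
22.5 × 4.222 = 95.00 sts.
Next multiple of 10: 100.

Cast on 100 stitches.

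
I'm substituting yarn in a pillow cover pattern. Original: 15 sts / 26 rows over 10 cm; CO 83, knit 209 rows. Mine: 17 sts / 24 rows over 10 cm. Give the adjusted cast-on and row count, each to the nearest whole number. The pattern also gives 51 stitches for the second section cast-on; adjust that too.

Stitches: 83 × 17/15 = 94.07 → 94.
Rows: 209 × 24/26 = 192.92 → 193.
second section cast-on: 51 × 17/15 = 57.80 → 58.

Cast on 94 stitches; work 193 rows; second section cast-on 58 stitches.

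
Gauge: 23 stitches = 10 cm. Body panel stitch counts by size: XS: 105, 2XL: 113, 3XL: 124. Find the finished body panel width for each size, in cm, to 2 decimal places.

23/10 = 2.3 sts per cm.
XS: 105 / 2.3 = 45.652 → 45.65 cm.
2XL: 113 / 2.3 = 49.130 → 49.13 cm.
3XL: 124 / 2.3 = 53.913 → 53.91 cm.

XS 45.65 cm; 2XL 49.13 cm; 3XL 53.91 cm.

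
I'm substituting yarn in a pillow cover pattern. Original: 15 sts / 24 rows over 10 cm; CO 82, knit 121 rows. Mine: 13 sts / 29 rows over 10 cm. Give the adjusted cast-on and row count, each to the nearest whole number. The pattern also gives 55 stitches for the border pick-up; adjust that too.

Stitches: 82 × 13/15 = 71.07 → 71.
Rows: 121 × 29/24 = 146.21 → 146.
border pick-up: 55 × 13/15 = 47.67 → 48.

Cast on 71 stitches; work 146 rows; border pick-up 48 stitches.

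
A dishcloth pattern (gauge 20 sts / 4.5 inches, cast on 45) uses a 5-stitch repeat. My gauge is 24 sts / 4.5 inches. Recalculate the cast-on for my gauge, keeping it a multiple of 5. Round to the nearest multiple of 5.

CO 55 sts.

45 × 24 / 20 = 54.00.
Nearest multiple of 5: 55.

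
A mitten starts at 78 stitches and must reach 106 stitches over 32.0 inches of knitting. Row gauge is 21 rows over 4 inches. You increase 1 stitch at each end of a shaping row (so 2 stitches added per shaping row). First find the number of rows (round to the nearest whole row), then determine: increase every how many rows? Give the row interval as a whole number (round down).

Increase every 12th row.

Rows = 32.0 × 5.25 = 168.0 → 168 rows.
Stitches to add: 28 → 14 shaping rows (at 2 st each).
168 / 14 = 12.00 → every 12 rows.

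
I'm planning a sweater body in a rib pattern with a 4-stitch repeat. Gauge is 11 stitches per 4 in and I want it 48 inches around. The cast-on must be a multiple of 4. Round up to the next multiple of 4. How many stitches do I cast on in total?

Cast on 132 stitches.

11 / 4 = 2.75 sts per inch.
48 × 2.75 = 132.00 sts.
Next multiple of 4: 132.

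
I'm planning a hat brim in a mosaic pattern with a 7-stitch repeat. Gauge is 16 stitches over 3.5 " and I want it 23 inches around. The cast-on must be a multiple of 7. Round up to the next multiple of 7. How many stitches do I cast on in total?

Cast on 112 stitches.

16 / 3.5 = 4.571 sts per inch.
23 × 4.571 = 105.14 sts.
Next multiple of 7: 112.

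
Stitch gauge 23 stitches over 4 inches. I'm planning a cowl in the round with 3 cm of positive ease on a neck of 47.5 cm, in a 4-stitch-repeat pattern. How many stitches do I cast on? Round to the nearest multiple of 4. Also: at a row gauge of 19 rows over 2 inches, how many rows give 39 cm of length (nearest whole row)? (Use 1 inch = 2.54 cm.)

Cast on 116 stitches; work 146 rows.

Finished = 47.5 + 3 = 50.5 cm.
50.5 cm × 1/2.54 = 19.88 inches.
23/4 = 5.75 sts per in; 19.88 × 5.75 = 114.32 sts.
Nearest multiple of 4 → 116.
39 cm = 15.35 inches; × 9.5 = 145.87 → 146 rows.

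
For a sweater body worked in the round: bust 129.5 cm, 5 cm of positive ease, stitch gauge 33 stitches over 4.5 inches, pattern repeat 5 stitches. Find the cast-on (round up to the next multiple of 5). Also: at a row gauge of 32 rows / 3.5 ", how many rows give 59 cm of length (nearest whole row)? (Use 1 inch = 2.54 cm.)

Finished = 129.5 + 5 = 134.5 cm.
134.5 cm × 1/2.54 = 52.95 inches.
33/4.5 = 7.333 sts per in; 52.95 × 7.333 = 388.32 sts.
Next multiple of 5 → 390.
59 cm = 23.23 inches; × 9.143 = 212.37 → 212 rows.

Cast on 390 stitches; work 212 rows.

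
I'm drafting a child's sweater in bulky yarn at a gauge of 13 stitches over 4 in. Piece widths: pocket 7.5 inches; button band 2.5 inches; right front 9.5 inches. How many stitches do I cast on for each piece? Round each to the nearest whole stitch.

Rate = 13/4 = 3.25 sts per in.
pocket: 7.5 × 3.25 = 24.38 → 24.
button band: 2.5 × 3.25 = 8.12 → 8.
right front: 9.5 × 3.25 = 30.88 → 31.

pocket 24; button band 8; right front 31.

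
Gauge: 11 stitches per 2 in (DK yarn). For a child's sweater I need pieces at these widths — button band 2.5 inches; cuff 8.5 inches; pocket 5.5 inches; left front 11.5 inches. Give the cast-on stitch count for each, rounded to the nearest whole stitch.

Rate = 11/2 = 5.5 sts per in.
button band: 2.5 × 5.5 = 13.75 → 14.
cuff: 8.5 × 5.5 = 46.75 → 47.
pocket: 5.5 × 5.5 = 30.25 → 30.
left front: 11.5 × 5.5 = 63.25 → 63.

button band 14; cuff 47; pocket 30; left front 63.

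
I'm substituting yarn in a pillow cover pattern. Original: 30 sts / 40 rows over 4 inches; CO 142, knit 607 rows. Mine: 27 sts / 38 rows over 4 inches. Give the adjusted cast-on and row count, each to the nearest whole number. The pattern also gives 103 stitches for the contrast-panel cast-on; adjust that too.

Cast on 128 stitches; work 577 rows; contrast-panel cast-on 93 stitches.

Stitches: 142 × 27/30 = 127.80 → 128.
Rows: 607 × 38/40 = 576.65 → 577.
contrast-panel cast-on: 103 × 27/30 = 92.70 → 93.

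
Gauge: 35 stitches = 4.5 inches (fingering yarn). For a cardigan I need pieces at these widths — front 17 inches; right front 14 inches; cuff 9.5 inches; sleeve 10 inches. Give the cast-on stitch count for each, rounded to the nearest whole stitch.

Rate = 35/4.5 = 7.778 sts per in.
front: 17 × 7.778 = 132.22 → 132.
right front: 14 × 7.778 = 108.89 → 109.
cuff: 9.5 × 7.778 = 73.89 → 74.
sleeve: 10 × 7.778 = 77.78 → 78.

front 132; right front 109; cuff 74; sleeve 78.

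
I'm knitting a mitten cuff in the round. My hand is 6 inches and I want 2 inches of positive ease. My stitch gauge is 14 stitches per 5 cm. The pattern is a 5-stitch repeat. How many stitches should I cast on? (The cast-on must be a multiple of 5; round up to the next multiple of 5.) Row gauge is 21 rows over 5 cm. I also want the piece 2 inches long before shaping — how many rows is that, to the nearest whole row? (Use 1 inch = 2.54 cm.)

Cast on 60 stitches; work 21 rows.

Finished = 6 + 2 = 8 inches.
8 inches × 2.54 = 20.32 cm.
14/5 = 2.8 sts per cm; 20.32 × 2.8 = 56.90 sts.
Next multiple of 5 → 60.
2 inches = 5.08 cm; × 4.2 = 21.34 → 21 rows.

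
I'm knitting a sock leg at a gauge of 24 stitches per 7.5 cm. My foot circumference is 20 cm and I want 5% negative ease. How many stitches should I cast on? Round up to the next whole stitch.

Cast on 61 stitches.

Finished = 20 × 0.95 = 19.00 cm.
24 / 7.5 = 3.2 sts per cm.
19.00 × 3.2 = 60.80 sts.
→ 61 sts.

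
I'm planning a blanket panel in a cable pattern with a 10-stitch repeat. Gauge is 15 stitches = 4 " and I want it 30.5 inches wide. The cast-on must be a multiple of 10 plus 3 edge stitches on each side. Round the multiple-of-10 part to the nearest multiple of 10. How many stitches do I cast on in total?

15 / 4 = 3.75 sts per inch.
30.5 × 3.75 = 114.38 sts.
Less 6 edge sts → 108.38 for the repeat.
Nearest multiple of 10: 110.
Add back 6 edge sts → 116.

Cast on 116 stitches.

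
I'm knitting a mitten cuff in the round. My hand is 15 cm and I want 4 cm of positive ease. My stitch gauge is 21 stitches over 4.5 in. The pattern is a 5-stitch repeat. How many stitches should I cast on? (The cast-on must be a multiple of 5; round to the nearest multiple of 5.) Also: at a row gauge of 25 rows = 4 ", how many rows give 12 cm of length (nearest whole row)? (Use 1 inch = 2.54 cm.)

Finished = 15 + 4 = 19 cm.
19 cm × 1/2.54 = 7.48 inches.
21/4.5 = 4.667 sts per in; 7.48 × 4.667 = 34.91 sts.
Nearest multiple of 5 → 35.
12 cm = 4.72 inches; × 6.25 = 29.53 → 30 rows.

Cast on 35 stitches; work 30 rows.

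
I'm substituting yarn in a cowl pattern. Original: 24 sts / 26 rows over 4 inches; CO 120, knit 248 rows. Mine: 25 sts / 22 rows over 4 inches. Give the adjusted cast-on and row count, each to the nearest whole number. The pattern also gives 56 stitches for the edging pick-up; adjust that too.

Cast on 125 stitches; work 210 rows; edging pick-up 58 stitches.

Stitches: 120 × 25/24 = 125.00 → 125.
Rows: 248 × 22/26 = 209.85 → 210.
edging pick-up: 56 × 25/24 = 58.33 → 58.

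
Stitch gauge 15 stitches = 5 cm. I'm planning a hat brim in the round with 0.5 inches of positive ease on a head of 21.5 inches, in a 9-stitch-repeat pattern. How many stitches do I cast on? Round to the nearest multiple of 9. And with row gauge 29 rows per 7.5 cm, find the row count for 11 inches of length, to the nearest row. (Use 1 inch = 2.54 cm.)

Finished = 21.5 + 0.5 = 22 inches.
22 inches × 2.54 = 55.88 cm.
15/5 = 3 sts per cm; 55.88 × 3 = 167.64 sts.
Nearest multiple of 9 → 171.
11 inches = 27.94 cm; × 3.867 = 108.03 → 108 rows.

Cast on 171 stitches; work 108 rows.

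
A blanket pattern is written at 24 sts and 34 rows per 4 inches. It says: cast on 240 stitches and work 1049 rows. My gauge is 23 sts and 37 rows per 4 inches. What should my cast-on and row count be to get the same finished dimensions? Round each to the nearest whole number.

Stitches: 240 × 23/24 = 230.00 → 230.
Rows: 1049 × 37/34 = 1141.56 → 1142.

Cast on 230 stitches; work 1142 rows.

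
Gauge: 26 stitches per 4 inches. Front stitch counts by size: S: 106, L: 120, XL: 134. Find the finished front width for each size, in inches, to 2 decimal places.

S 16.31 inches; L 18.46 inches; XL 20.62 inches.

26/4 = 6.5 sts per in.
S: 106 / 6.5 = 16.308 → 16.31 in.
L: 120 / 6.5 = 18.462 → 18.46 in.
XL: 134 / 6.5 = 20.615 → 20.62 in.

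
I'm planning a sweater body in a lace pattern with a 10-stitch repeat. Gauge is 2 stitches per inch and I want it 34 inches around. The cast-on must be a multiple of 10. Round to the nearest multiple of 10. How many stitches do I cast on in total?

Cast on 70 stitches.

2 / 1 = 2 sts per inch.
34 × 2 = 68.00 sts.
Nearest multiple of 10: 70.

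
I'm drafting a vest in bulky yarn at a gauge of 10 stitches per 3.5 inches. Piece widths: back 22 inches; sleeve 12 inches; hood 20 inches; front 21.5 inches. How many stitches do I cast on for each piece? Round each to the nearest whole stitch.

Rate = 10/3.5 = 2.857 sts per in.
back: 22 × 2.857 = 62.86 → 63.
sleeve: 12 × 2.857 = 34.29 → 34.
hood: 20 × 2.857 = 57.14 → 57.
front: 21.5 × 2.857 = 61.43 → 61.

back 63; sleeve 34; hood 57; front 61.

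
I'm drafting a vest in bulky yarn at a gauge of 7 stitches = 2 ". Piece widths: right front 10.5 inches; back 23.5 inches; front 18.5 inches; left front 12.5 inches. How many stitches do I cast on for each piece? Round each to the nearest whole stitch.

Rate = 7/2 = 3.5 sts per in.
right front: 10.5 × 3.5 = 36.75 → 37.
back: 23.5 × 3.5 = 82.25 → 82.
front: 18.5 × 3.5 = 64.75 → 65.
left front: 12.5 × 3.5 = 43.75 → 44.

right front 37; back 82; front 65; left front 44.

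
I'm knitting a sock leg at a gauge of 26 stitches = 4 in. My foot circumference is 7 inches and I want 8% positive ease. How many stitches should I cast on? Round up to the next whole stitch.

Finished = 7 × 1.08 = 7.56 in.
26 / 4 = 6.5 sts per inch.
7.56 × 6.5 = 49.14 sts.
→ 50 sts.

50 stitches.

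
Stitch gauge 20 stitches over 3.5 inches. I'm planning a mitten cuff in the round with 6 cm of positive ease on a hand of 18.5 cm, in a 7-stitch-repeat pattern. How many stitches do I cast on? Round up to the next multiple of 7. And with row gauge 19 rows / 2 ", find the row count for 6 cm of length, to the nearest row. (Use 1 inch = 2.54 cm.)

Finished = 18.5 + 6 = 24.5 cm.
24.5 cm × 1/2.54 = 9.65 inches.
20/3.5 = 5.714 sts per in; 9.65 × 5.714 = 55.12 sts.
Next multiple of 7 → 56.
6 cm = 2.36 inches; × 9.5 = 22.44 → 22 rows.

Cast on 56 stitches; work 22 rows.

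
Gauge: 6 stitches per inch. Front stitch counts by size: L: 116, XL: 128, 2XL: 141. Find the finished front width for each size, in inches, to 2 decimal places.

6/1 = 6 sts per in.
L: 116 / 6 = 19.333 → 19.33 in.
XL: 128 / 6 = 21.333 → 21.33 in.
2XL: 141 / 6 = 23.500 → 23.50 in.

L 19.33 inches; XL 21.33 inches; 2XL 23.50 inches.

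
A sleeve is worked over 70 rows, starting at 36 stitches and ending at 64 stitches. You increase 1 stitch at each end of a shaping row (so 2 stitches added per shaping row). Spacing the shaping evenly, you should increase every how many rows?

Stitches to add: |64 − 36| = 28.
Shaping rows needed: 28 / 2 = 14.
70 rows / 14 = every 5 rows.

Increase every 5th row.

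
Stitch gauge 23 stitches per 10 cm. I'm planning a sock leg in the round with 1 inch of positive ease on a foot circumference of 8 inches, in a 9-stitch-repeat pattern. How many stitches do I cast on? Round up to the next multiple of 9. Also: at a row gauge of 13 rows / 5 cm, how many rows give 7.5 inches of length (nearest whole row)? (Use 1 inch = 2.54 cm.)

Finished = 8 + 1 = 9 inches.
9 inches × 2.54 = 22.86 cm.
23/10 = 2.3 sts per cm; 22.86 × 2.3 = 52.58 sts.
Next multiple of 9 → 54.
7.5 inches = 19.05 cm; × 2.6 = 49.53 → 50 rows.

Cast on 54 stitches; work 50 rows.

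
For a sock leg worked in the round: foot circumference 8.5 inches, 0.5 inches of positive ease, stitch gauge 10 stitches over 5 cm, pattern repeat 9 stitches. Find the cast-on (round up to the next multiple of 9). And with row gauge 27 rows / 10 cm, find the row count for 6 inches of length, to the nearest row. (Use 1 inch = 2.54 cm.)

Finished = 8.5 + 0.5 = 9 inches.
9 inches × 2.54 = 22.86 cm.
10/5 = 2 sts per cm; 22.86 × 2 = 45.72 sts.
Next multiple of 9 → 54.
6 inches = 15.24 cm; × 2.7 = 41.15 → 41 rows.

Cast on 54 stitches; work 41 rows.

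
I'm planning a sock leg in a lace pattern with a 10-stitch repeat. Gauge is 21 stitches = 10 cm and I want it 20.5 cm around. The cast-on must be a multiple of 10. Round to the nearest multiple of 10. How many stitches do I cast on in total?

40 stitches.

21 / 10 = 2.1 sts per cm.
20.5 × 2.1 = 43.05 sts.
Nearest multiple of 10: 40.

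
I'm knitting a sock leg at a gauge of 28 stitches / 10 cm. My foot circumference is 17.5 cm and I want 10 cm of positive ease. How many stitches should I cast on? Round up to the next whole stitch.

Cast on 77 stitches.

Finished = 17.5 + 10 = 27.5 cm.
28 / 10 = 2.8 sts per cm.
27.50 × 2.8 = 77.00 sts.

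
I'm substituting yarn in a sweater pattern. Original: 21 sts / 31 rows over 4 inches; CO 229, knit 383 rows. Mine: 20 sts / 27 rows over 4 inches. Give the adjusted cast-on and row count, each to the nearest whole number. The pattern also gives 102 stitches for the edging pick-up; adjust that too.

Cast on 218 stitches; work 334 rows; edging pick-up 97 stitches.

Stitches: 229 × 20/21 = 218.10 → 218.
Rows: 383 × 27/31 = 333.58 → 334.
edging pick-up: 102 × 20/21 = 97.14 → 97.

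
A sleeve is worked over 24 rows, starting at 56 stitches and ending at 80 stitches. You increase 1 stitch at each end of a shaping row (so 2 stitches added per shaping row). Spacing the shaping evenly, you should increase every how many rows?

Increase every 2nd row.

Stitches to add: |80 − 56| = 24.
Shaping rows needed: 24 / 2 = 12.
24 rows / 12 = every 2 rows.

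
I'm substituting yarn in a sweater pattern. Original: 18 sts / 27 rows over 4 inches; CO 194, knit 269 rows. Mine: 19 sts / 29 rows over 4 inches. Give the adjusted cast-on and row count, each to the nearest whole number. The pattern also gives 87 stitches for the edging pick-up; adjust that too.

Cast on 205 stitches; work 289 rows; edging pick-up 92 stitches.

Stitches: 194 × 19/18 = 204.78 → 205.
Rows: 269 × 29/27 = 288.93 → 289.
edging pick-up: 87 × 19/18 = 91.83 → 92.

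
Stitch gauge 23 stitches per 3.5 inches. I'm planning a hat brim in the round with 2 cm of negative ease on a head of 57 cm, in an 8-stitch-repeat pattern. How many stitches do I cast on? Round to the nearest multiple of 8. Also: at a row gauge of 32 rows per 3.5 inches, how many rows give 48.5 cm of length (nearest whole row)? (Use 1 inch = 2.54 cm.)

Cast on 144 stitches; work 175 rows.

Finished = 57 − 2 = 55 cm.
55 cm × 1/2.54 = 21.65 inches.
23/3.5 = 6.571 sts per in; 21.65 × 6.571 = 142.29 sts.
Nearest multiple of 8 → 144.
48.5 cm = 19.09 inches; × 9.143 = 174.58 → 175 rows.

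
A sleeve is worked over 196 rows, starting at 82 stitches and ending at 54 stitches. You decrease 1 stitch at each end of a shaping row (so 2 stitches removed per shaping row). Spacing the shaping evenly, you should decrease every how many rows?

Decrease every 14th row.

Stitches to remove: |54 − 82| = 28.
Shaping rows needed: 28 / 2 = 14.
196 rows / 14 = every 14 rows.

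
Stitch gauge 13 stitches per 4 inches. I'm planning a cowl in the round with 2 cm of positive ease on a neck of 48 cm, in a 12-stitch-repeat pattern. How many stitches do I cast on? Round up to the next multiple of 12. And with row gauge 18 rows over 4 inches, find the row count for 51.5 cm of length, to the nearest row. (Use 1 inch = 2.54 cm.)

Finished = 48 + 2 = 50 cm.
50 cm × 1/2.54 = 19.69 inches.
13/4 = 3.25 sts per in; 19.69 × 3.25 = 63.98 sts.
Next multiple of 12 → 72.
51.5 cm = 20.28 inches; × 4.5 = 91.24 → 91 rows.

Cast on 72 stitches; work 91 rows.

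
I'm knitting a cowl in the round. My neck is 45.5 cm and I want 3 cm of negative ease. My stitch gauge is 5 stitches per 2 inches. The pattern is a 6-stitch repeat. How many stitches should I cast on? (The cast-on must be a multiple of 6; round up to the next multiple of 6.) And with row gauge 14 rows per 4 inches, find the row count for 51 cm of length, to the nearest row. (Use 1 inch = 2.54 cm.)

Cast on 42 stitches; work 70 rows.

Finished = 45.5 − 3 = 42.5 cm.
42.5 cm × 1/2.54 = 16.73 inches.
5/2 = 2.5 sts per in; 16.73 × 2.5 = 41.83 sts.
Next multiple of 6 → 42.
51 cm = 20.08 inches; × 3.5 = 70.28 → 70 rows.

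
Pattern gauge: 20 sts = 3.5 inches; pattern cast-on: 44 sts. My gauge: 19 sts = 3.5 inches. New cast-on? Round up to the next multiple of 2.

CO 42 sts.

Scale factor = 19 / 20 = 0.950.
44 × 19 / 20 = 41.80 sts.
→ 42 sts.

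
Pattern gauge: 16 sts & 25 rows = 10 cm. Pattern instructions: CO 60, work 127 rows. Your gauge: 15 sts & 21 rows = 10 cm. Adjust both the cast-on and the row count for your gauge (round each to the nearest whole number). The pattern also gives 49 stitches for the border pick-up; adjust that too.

Stitches: 60 × 15/16 = 56.25 → 56.
Rows: 127 × 21/25 = 106.68 → 107.
border pick-up: 49 × 15/16 = 45.94 → 46.

Cast on 56 stitches; work 107 rows; border pick-up 46 stitches.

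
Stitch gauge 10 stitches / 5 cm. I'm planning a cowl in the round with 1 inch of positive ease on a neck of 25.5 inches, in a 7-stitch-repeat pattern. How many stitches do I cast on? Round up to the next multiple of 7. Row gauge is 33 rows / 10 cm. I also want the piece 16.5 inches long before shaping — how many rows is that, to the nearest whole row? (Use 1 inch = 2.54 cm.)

Finished = 25.5 + 1 = 26.5 inches.
26.5 inches × 2.54 = 67.31 cm.
10/5 = 2 sts per cm; 67.31 × 2 = 134.62 sts.
Next multiple of 7 → 140.
16.5 inches = 41.91 cm; × 3.3 = 138.30 → 138 rows.

Cast on 140 stitches; work 138 rows.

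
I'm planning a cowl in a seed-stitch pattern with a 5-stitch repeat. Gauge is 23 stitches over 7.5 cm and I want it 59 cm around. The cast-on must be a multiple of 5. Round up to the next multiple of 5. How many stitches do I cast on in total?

Cast on 185 stitches.

23 / 7.5 = 3.067 sts per cm.
59 × 3.067 = 180.93 sts.
Next multiple of 5: 185.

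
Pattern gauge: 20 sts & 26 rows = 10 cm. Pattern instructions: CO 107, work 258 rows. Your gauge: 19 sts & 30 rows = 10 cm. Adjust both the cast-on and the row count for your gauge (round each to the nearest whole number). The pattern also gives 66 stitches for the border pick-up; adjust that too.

Stitches: 107 × 19/20 = 101.65 → 102.
Rows: 258 × 30/26 = 297.69 → 298.
border pick-up: 66 × 19/20 = 62.70 → 63.

Cast on 102 stitches; work 298 rows; border pick-up 63 stitches.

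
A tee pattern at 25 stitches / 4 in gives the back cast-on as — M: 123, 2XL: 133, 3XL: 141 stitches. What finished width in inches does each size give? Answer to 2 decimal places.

25/4 = 6.25 sts per in.
M: 123 / 6.25 = 19.680 → 19.68 in.
2XL: 133 / 6.25 = 21.280 → 21.28 in.
3XL: 141 / 6.25 = 22.560 → 22.56 in.

M 19.68 inches; 2XL 21.28 inches; 3XL 22.56 inches.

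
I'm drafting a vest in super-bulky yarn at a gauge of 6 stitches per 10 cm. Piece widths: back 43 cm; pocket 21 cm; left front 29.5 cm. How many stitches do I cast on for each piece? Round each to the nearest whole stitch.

back 26; pocket 13; left front 18.

Rate = 6/10 = 0.6 sts per cm.
back: 43 × 0.6 = 25.80 → 26.
pocket: 21 × 0.6 = 12.60 → 13.
left front: 29.5 × 0.6 = 17.70 → 18.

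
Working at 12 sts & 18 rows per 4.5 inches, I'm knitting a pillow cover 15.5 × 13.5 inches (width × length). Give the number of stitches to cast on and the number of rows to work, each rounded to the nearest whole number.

Stitch gauge = 12/4.5 = 2.667 sts/in; 15.5 × 2.667 = 41.33 → 41 sts.
Row gauge = 18/4.5 = 4 rows/in; 13.5 × 4 = 54.00 → 54 rows.

Cast on 41 stitches and work 54 rows.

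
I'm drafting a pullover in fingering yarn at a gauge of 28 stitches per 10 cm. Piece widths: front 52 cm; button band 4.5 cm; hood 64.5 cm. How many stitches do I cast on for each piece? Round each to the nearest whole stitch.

front 146; button band 13; hood 181.

Rate = 28/10 = 2.8 sts per cm.
front: 52 × 2.8 = 145.60 → 146.
button band: 4.5 × 2.8 = 12.60 → 13.
hood: 64.5 × 2.8 = 180.60 → 181.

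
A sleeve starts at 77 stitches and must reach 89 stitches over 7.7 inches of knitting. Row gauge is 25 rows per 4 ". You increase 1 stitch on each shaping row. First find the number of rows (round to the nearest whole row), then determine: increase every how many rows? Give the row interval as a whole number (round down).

Increase every 4th row.

Rows = 7.7 × 6.25 = 48.1 → 48 rows.
Stitches to add: 12 → 12 shaping rows (at 1 st each).
48 / 12 = 4.00 → every 4 rows.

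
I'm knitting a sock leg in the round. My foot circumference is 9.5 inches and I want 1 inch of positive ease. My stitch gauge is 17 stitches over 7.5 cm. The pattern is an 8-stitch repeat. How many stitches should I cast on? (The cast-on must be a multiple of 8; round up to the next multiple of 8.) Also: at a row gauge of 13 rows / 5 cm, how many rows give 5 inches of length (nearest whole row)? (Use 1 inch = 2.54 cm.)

Finished = 9.5 + 1 = 10.5 inches.
10.5 inches × 2.54 = 26.67 cm.
17/7.5 = 2.267 sts per cm; 26.67 × 2.267 = 60.45 sts.
Next multiple of 8 → 64.
5 inches = 12.70 cm; × 2.6 = 33.02 → 33 rows.

Cast on 64 stitches; work 33 rows.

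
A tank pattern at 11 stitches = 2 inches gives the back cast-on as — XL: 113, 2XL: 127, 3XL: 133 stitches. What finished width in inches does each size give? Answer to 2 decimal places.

11/2 = 5.5 sts per in.
XL: 113 / 5.5 = 20.545 → 20.55 in.
2XL: 127 / 5.5 = 23.091 → 23.09 in.
3XL: 133 / 5.5 = 24.182 → 24.18 in.

XL 20.55 inches; 2XL 23.09 inches; 3XL 24.18 inches.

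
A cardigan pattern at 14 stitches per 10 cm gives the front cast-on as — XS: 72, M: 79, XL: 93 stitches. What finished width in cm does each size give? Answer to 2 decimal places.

14/10 = 1.4 sts per cm.
XS: 72 / 1.4 = 51.429 → 51.43 cm.
M: 79 / 1.4 = 56.429 → 56.43 cm.
XL: 93 / 1.4 = 66.429 → 66.43 cm.

XS 51.43 cm; M 56.43 cm; XL 66.43 cm.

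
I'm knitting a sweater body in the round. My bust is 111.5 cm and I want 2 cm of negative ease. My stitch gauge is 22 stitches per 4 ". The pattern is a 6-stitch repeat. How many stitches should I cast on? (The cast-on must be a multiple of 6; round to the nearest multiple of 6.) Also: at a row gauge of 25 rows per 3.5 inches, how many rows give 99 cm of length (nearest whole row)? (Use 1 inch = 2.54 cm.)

Cast on 240 stitches; work 278 rows.

Finished = 111.5 − 2 = 109.5 cm.
109.5 cm × 1/2.54 = 43.11 inches.
22/4 = 5.5 sts per in; 43.11 × 5.5 = 237.11 sts.
Nearest multiple of 6 → 240.
99 cm = 38.98 inches; × 7.143 = 278.40 → 278 rows.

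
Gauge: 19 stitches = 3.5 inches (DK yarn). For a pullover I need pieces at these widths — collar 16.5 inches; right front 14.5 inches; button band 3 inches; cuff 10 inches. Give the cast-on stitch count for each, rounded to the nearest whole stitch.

Rate = 19/3.5 = 5.429 sts per in.
collar: 16.5 × 5.429 = 89.57 → 90.
right front: 14.5 × 5.429 = 78.71 → 79.
button band: 3 × 5.429 = 16.29 → 16.
cuff: 10 × 5.429 = 54.29 → 54.

collar 90; right front 79; button band 16; cuff 54.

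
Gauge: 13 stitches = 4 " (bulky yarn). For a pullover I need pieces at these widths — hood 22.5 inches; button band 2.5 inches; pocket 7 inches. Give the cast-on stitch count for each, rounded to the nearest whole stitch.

Rate = 13/4 = 3.25 sts per in.
hood: 22.5 × 3.25 = 73.12 → 73.
button band: 2.5 × 3.25 = 8.12 → 8.
pocket: 7 × 3.25 = 22.75 → 23.

hood 73; button band 8; pocket 23.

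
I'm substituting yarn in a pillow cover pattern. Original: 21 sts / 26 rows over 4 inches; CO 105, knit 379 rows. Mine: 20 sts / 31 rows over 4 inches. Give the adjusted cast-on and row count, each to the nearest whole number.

Stitches: 105 × 20/21 = 100.00 → 100.
Rows: 379 × 31/26 = 451.88 → 452.

Cast on 100 stitches; work 452 rows.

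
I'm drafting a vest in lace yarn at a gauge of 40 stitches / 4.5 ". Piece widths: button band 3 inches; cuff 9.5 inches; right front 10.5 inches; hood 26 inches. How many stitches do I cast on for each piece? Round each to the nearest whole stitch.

button band 27; cuff 84; right front 93; hood 231.

Rate = 40/4.5 = 8.889 sts per in.
button band: 3 × 8.889 = 26.67 → 27.
cuff: 9.5 × 8.889 = 84.44 → 84.
right front: 10.5 × 8.889 = 93.33 → 93.
hood: 26 × 8.889 = 231.11 → 231.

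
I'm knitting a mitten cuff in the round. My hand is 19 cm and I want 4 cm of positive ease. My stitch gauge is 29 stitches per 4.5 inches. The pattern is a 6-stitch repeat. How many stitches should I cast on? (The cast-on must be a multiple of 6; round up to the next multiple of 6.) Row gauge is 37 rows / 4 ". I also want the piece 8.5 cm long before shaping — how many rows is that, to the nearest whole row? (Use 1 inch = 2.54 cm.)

Finished = 19 + 4 = 23 cm.
23 cm × 1/2.54 = 9.06 inches.
29/4.5 = 6.444 sts per in; 9.06 × 6.444 = 58.36 sts.
Next multiple of 6 → 60.
8.5 cm = 3.35 inches; × 9.25 = 30.95 → 31 rows.

Cast on 60 stitches; work 31 rows.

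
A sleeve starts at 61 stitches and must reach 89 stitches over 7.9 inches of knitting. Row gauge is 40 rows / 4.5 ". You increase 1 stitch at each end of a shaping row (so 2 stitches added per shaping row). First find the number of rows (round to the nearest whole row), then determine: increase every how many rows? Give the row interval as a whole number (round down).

Rows = 7.9 × 8.889 = 70.2 → 70 rows.
Stitches to add: 28 → 14 shaping rows (at 2 st each).
70 / 14 = 5.00 → every 5 rows.

Increase every 5th row.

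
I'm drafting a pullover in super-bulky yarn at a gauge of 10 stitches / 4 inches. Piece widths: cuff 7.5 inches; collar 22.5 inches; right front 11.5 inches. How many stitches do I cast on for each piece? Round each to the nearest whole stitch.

cuff 19; collar 56; right front 29.

Rate = 10/4 = 2.5 sts per in.
cuff: 7.5 × 2.5 = 18.75 → 19.
collar: 22.5 × 2.5 = 56.25 → 56.
right front: 11.5 × 2.5 = 28.75 → 29.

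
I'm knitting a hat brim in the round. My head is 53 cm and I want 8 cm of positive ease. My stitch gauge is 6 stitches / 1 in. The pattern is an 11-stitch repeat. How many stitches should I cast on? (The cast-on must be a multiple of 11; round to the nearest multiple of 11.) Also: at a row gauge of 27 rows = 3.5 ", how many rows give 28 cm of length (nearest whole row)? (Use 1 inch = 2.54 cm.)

Finished = 53 + 8 = 61 cm.
61 cm × 1/2.54 = 24.02 inches.
6/1 = 6 sts per in; 24.02 × 6 = 144.09 sts.
Nearest multiple of 11 → 143.
28 cm = 11.02 inches; × 7.714 = 85.04 → 85 rows.

Cast on 143 stitches; work 85 rows.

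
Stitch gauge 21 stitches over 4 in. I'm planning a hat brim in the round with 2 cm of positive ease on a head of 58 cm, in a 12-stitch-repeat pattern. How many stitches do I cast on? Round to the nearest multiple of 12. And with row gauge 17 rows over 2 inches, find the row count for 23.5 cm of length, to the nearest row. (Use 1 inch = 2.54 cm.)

Cast on 120 stitches; work 79 rows.

Finished = 58 + 2 = 60 cm.
60 cm × 1/2.54 = 23.62 inches.
21/4 = 5.25 sts per in; 23.62 × 5.25 = 124.02 sts.
Nearest multiple of 12 → 120.
23.5 cm = 9.25 inches; × 8.5 = 78.64 → 79 rows.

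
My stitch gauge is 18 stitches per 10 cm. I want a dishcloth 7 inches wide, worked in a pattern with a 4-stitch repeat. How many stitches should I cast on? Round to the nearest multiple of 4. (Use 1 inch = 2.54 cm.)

7 in = 7 × 2.54 = 17.78 cm.
18 / 10 = 1.8 sts/cm.
17.78 × 1.8 = 32.00 sts.
→ 32.

CO 32 sts.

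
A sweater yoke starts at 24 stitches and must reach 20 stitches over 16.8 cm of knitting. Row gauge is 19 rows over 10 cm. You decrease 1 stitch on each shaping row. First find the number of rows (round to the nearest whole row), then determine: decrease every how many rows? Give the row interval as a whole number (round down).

Rows = 16.8 × 1.9 = 31.9 → 32 rows.
Stitches to remove: 4 → 4 shaping rows (at 1 st each).
32 / 4 = 8.00 → every 8 rows.

Decrease every 8th row.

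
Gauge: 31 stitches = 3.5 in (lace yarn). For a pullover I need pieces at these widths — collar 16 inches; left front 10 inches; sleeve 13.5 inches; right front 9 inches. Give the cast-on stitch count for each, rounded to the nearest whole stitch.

collar 142; left front 89; sleeve 120; right front 80.

Rate = 31/3.5 = 8.857 sts per in.
collar: 16 × 8.857 = 141.71 → 142.
left front: 10 × 8.857 = 88.57 → 89.
sleeve: 13.5 × 8.857 = 119.57 → 120.
right front: 9 × 8.857 = 79.71 → 80.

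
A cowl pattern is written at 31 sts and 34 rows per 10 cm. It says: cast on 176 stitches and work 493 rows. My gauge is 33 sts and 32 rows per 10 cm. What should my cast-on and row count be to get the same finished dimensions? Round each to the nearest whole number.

Stitches: 176 × 33/31 = 187.35 → 187.
Rows: 493 × 32/34 = 464.00 → 464.

Cast on 187 stitches; work 464 rows.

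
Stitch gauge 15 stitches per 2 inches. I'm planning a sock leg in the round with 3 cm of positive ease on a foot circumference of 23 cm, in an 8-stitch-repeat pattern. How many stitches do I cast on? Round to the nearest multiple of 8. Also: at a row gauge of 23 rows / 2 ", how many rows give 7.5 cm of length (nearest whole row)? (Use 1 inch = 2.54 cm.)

Finished = 23 + 3 = 26 cm.
26 cm × 1/2.54 = 10.24 inches.
15/2 = 7.5 sts per in; 10.24 × 7.5 = 76.77 sts.
Nearest multiple of 8 → 80.
7.5 cm = 2.95 inches; × 11.5 = 33.96 → 34 rows.

Cast on 80 stitches; work 34 rows.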